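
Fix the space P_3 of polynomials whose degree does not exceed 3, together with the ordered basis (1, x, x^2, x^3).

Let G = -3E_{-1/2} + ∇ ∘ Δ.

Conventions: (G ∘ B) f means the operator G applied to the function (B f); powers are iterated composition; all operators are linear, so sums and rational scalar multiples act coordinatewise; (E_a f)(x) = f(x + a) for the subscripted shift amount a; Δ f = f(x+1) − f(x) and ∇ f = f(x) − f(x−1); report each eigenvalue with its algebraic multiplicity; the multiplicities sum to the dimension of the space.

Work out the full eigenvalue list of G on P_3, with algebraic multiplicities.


image of 1: -3
image of x: -3x + 3/2
image of x^2: -3x^2 + 3x + 5/4
image of x^3: -3x^3 + (9/2)x^2 + (15/4)x + 3/8
the matrix is upper triangular; its diagonal is (-3, -3, -3, -3)
for a triangular matrix the eigenvalues are the diagonal entries, with algebraic multiplicity their repetition count

λ = -3 (multiplicity 4)


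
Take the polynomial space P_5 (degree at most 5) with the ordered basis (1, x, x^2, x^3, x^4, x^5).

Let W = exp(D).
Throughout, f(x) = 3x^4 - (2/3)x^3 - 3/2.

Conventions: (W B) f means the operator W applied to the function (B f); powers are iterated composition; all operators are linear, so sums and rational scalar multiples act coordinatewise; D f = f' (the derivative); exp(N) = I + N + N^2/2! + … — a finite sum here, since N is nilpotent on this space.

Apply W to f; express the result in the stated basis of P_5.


the image equals g(x) = 3x^4 + (34/3)x^3 + 16x^2 + 10x + 5/6

order-1 term: 12x^3 - 2x^2
order-2 term: 18x^2 - 2x
order-3 term: 12x - 2/3
order-4 term: 3
the series for exp(D) f terminates at order 4
exp(D) f = 3x^4 + (34/3)x^3 + 16x^2 + 10x + 5/6


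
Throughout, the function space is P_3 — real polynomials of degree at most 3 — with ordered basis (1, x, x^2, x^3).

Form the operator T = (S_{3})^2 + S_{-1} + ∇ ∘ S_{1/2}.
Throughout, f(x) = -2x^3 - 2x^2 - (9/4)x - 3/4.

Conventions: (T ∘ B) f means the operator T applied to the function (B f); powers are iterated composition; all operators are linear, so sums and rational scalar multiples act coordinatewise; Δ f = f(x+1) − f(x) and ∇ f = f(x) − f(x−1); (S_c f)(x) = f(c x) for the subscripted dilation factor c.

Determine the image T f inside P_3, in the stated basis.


S_{3} f = -54x^3 - 18x^2 - (27/4)x - 3/4
S_{3} S_{3} f = -1458x^3 - 162x^2 - (81/4)x - 3/4
S_{-1} f = 2x^3 - 2x^2 + (9/4)x - 3/4
S_{1/2} f = -(1/4)x^3 - (1/2)x^2 - (9/8)x - 3/4
∇ S_{1/2} f = -(3/4)x^2 - (1/4)x - 7/8
((S_{3})^2 + S_{-1} + ∇ ∘ S_{1/2}) f = -1456x^3 - (659/4)x^2 - (73/4)x - 19/8

the image equals g(x) = -1456x^3 - (659/4)x^2 - (73/4)x - 19/8


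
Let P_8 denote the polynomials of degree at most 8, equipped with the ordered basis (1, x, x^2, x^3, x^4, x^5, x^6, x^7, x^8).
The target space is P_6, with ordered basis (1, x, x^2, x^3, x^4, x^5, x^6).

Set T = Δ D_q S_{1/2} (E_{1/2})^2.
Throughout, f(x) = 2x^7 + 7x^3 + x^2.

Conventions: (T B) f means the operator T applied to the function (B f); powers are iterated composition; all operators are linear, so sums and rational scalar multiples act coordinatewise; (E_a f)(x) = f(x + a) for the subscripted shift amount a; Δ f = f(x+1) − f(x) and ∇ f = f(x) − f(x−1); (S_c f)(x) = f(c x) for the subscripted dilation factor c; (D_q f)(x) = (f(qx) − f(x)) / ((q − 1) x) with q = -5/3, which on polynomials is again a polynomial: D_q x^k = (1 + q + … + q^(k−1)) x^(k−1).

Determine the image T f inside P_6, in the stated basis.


E_{1/2} f = 2x^7 + 7x^6 + (21/2)x^5 + (35/4)x^4 + (91/8)x^3 + (205/16)x^2 + (207/32)x + 73/64
E_{1/2} E_{1/2} f = 2x^7 + 14x^6 + 42x^5 + 70x^4 + 77x^3 + 64x^2 + 37x + 10
S_{1/2} (E_{1/2})^2 f = (1/64)x^7 + (7/32)x^6 + (21/16)x^5 + (35/8)x^4 + (77/8)x^3 + 16x^2 + (37/2)x + 10
D_q S_{1/2} (E_{1/2})^2 f = (10039/46656)x^6 - (6517/3888)x^5 + (2947/432)x^4 - (595/54)x^3 + (1463/72)x^2 - (32/3)x + 37/2
Δ D_q S_{1/2} (E_{1/2})^2 f = (10039/7776)x^5 - (8905/1728)x^4 + (172961/11664)x^3 - (88013/15552)x^2 + (72007/2592)x + 186391/46656

the image equals g(x) = (10039/7776)x^5 - (8905/1728)x^4 + (172961/11664)x^3 - (88013/15552)x^2 + (72007/2592)x + 186391/46656


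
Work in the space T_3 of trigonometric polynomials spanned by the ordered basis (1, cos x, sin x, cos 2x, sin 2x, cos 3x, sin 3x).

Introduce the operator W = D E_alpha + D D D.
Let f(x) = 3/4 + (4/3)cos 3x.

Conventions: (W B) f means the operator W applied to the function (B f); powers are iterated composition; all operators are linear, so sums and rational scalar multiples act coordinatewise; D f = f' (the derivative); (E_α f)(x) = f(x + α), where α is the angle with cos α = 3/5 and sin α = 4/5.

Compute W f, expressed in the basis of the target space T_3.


E_alpha f = 3/4 - (156/125)cos 3x - (176/375)sin 3x
D E_alpha f = -(176/125)cos 3x + (468/125)sin 3x
D f = -4sin 3x
D D f = -12cos 3x
D D D f = 36sin 3x
(D E_alpha + D D D) f = -(176/125)cos 3x + (4968/125)sin 3x

the image equals g(x) = -(176/125)cos 3x + (4968/125)sin 3x


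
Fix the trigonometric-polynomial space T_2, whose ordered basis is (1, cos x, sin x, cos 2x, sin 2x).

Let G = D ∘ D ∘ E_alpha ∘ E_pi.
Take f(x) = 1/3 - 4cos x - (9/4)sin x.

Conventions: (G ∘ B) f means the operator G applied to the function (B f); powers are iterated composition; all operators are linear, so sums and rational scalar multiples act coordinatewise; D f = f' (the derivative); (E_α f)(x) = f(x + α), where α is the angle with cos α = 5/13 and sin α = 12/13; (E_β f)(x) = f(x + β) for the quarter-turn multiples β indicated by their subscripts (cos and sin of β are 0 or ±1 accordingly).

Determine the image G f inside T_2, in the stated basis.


the image equals g(x) = -(47/13)cos x + (147/52)sin x

E_pi f = 1/3 + 4cos x + (9/4)sin x
E_alpha E_pi f = 1/3 + (47/13)cos x - (147/52)sin x
D (E_alpha ∘ E_pi) f = -(147/52)cos x - (47/13)sin x
D D (E_alpha ∘ E_pi) f = -(47/13)cos x + (147/52)sin x


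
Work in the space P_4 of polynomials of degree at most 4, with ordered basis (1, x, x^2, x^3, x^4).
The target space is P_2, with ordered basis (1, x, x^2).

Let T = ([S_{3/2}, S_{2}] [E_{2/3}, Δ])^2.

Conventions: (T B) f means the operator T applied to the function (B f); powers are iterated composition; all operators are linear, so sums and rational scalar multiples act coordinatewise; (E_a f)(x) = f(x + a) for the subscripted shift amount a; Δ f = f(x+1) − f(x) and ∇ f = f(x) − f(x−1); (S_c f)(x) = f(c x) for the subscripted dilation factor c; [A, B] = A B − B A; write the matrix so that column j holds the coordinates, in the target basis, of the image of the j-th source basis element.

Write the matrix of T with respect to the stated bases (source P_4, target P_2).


image of 1: 0
image of x: 0
image of x^2: 0
image of x^3: 0
image of x^4: 0
each image's coordinates form column j of the matrix

the matrix is [[0, 0, 0, 0, 0]; [0, 0, 0, 0, 0]; [0, 0, 0, 0, 0]] (rows listed top to bottom)


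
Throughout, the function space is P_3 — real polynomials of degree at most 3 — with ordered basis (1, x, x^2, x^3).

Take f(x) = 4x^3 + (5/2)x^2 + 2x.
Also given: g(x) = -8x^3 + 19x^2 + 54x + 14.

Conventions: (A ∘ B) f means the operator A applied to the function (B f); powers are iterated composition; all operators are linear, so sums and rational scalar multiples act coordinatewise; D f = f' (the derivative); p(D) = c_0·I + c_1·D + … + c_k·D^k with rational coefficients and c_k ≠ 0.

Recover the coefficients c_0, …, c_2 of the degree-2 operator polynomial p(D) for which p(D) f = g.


D^0 f = 4x^3 + (5/2)x^2 + 2x
D^1 f = 12x^2 + 5x + 2
D^2 f = 24x + 5
matching coefficients of g against c_0 f + c_1 Df + … from the top degree down determines the c_i
solution: c_0 = -2, c_1 = 2, c_2 = 2

c_0 = -2, c_1 = 2, c_2 = 2


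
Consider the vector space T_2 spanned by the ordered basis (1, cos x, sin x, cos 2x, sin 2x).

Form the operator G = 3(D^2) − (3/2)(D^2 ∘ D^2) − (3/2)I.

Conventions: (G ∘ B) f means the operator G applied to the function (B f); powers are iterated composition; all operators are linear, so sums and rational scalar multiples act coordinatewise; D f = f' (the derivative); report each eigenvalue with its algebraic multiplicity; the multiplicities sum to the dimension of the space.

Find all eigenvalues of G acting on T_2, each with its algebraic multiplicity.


λ = -75/2 (multiplicity 2), λ = -6 (multiplicity 2), λ = -3/2 (multiplicity 1)

image of 1: -3/2
image of cos x: -6cos x
image of sin x: -6sin x
image of cos 2x: -(75/2)cos 2x
image of sin 2x: -(75/2)sin 2x
the matrix is diagonal; its diagonal is (-3/2, -6, -6, -75/2, -75/2)
for a triangular matrix the eigenvalues are the diagonal entries, with algebraic multiplicity their repetition count


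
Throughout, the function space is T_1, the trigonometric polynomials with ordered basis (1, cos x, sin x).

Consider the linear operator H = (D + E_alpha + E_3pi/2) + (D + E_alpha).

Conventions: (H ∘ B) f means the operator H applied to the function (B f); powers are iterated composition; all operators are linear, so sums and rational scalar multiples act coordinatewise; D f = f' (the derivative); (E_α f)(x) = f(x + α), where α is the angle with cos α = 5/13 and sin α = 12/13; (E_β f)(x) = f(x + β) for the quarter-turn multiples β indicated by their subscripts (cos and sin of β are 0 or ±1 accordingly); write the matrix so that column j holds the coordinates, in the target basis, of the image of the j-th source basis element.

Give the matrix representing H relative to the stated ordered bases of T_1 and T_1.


image of 1: 3
image of cos x: (10/13)cos x - (37/13)sin x
image of sin x: (37/13)cos x + (10/13)sin x
each image's coordinates form column j of the matrix

the matrix is [[3, 0, 0]; [0, 10/13, 37/13]; [0, -37/13, 10/13]] (rows listed top to bottom)


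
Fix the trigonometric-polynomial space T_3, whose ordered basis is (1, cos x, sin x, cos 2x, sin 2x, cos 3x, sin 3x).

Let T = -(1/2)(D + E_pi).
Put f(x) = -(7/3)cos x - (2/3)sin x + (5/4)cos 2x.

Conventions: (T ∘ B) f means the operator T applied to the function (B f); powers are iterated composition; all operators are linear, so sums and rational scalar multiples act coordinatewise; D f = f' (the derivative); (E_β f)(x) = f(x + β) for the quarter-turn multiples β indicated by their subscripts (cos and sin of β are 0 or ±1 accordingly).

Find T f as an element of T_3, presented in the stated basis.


the result is g(x) = -(5/6)cos x - (3/2)sin x - (5/8)cos 2x + (5/4)sin 2x

D f = -(2/3)cos x + (7/3)sin x - (5/2)sin 2x
E_pi f = (7/3)cos x + (2/3)sin x + (5/4)cos 2x
(D + E_pi) f = (5/3)cos x + 3sin x + (5/4)cos 2x - (5/2)sin 2x
(-(1/2)(D + E_pi)) f = -(5/6)cos x - (3/2)sin x - (5/8)cos 2x + (5/4)sin 2x


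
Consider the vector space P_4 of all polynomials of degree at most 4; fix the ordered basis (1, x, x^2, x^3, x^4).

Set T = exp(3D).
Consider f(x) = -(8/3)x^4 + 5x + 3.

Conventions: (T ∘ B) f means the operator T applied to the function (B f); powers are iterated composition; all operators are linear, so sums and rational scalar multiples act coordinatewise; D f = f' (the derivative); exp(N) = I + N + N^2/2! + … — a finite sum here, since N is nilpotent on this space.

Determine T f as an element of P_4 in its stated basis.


the result is g(x) = -(8/3)x^4 - 32x^3 - 144x^2 - 283x - 198

order-1 term: -32x^3 + 15
order-2 term: -144x^2
order-3 term: -288x
order-4 term: -216
the series for exp(3D) f terminates at order 4
exp(3D) f = -(8/3)x^4 - 32x^3 - 144x^2 - 283x - 198


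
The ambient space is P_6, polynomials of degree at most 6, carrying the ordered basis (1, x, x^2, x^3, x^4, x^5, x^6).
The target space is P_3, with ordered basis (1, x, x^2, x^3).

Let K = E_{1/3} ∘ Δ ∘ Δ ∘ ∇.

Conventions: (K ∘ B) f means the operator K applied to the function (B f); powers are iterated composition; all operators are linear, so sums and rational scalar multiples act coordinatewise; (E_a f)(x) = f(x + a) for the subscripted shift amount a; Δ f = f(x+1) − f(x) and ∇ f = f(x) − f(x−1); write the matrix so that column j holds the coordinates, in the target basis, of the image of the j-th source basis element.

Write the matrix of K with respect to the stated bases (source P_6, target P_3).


the matrix is [[0, 0, 0, 6, 20, 170/3, 1300/9]; [0, 0, 0, 0, 24, 100, 340]; [0, 0, 0, 0, 0, 60, 300]; [0, 0, 0, 0, 0, 0, 120]] (rows listed top to bottom)

image of 1: 0
image of x: 0
image of x^2: 0
image of x^3: 6
image of x^4: 24x + 20
image of x^5: 60x^2 + 100x + 170/3
image of x^6: 120x^3 + 300x^2 + 340x + 1300/9
each image's coordinates form column j of the matrix


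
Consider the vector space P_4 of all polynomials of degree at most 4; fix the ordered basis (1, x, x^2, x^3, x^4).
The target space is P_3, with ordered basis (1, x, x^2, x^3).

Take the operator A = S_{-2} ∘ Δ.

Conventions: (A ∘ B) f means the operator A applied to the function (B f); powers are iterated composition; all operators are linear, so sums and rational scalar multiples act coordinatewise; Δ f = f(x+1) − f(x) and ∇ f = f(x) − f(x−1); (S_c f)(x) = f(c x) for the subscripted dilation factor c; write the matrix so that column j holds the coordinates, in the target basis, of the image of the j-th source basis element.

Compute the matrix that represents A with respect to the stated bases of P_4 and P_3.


image of 1: 0
image of x: 1
image of x^2: -4x + 1
image of x^3: 12x^2 - 6x + 1
image of x^4: -32x^3 + 24x^2 - 8x + 1
each image's coordinates form column j of the matrix

the matrix is [[0, 1, 1, 1, 1]; [0, 0, -4, -6, -8]; [0, 0, 0, 12, 24]; [0, 0, 0, 0, -32]] (rows listed top to bottom)


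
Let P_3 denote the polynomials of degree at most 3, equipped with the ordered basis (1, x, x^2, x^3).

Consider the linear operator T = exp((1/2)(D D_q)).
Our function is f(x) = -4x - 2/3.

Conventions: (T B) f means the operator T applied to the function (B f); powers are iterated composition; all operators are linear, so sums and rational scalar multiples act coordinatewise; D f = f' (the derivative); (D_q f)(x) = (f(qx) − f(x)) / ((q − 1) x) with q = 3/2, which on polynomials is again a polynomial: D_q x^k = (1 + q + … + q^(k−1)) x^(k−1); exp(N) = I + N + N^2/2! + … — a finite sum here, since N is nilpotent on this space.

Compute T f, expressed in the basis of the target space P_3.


g(x) = -4x - 2/3

the series for exp((1/2)(D D_q)) f terminates at order 0
exp((1/2)(D D_q)) f = -4x - 2/3


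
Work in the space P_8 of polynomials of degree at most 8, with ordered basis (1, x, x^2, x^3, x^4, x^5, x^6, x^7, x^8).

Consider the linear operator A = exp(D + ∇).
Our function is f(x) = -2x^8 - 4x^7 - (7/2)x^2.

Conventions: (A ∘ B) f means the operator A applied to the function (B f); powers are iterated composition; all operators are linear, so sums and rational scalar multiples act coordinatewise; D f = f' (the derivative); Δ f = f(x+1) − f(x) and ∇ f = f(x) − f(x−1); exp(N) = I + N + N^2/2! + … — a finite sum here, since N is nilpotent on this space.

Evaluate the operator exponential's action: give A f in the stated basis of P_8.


the result is g(x) = -2x^8 - 36x^7 - 224x^6 - 588x^5 - 700x^4 - 616x^3 - (1071/2)x^2 - 90x - 9/2

order-1 term: -32x^7 - 28x^5 + 28x^3 - 28x^2 - 2x + 3/2
order-2 term: -224x^6 + 336x^5 - 700x^4 + 700x^3 - 392x^2 + 84x - 4
order-3 term: -896x^5 + 2240x^4 - 4480x^3 + 5040x^2 - 3164x + 840
order-4 term: -2240x^4 + 6720x^3 - 12320x^2 + 11760x - 4746
order-5 term: -3584x^3 + 10752x^2 - 15680x + 8960
order-6 term: -3584x^2 + 8960x - 7616
order-7 term: -2048x + 3072
order-8 term: -512
the series for exp(D + ∇) f terminates at order 8
exp(D + ∇) f = -2x^8 - 36x^7 - 224x^6 - 588x^5 - 700x^4 - 616x^3 - (1071/2)x^2 - 90x - 9/2


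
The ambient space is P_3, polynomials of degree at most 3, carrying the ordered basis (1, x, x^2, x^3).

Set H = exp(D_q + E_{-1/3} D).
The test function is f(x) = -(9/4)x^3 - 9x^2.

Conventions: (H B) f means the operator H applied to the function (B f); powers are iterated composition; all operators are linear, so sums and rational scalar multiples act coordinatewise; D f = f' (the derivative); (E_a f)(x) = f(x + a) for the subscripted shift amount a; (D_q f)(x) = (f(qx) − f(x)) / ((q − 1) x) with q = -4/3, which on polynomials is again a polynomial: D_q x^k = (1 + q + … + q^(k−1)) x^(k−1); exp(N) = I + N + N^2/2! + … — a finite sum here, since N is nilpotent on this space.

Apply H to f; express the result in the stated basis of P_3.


order-1 term: -10x^2 - (21/2)x + 21/4
order-2 term: -(25/3)x - 43/6
order-3 term: -50/9
the series for exp(D_q + E_{-1/3} D) f terminates at order 3
exp(D_q + E_{-1/3} D) f = -(9/4)x^3 - 19x^2 - (113/6)x - 269/36

g(x) = -(9/4)x^3 - 19x^2 - (113/6)x - 269/36


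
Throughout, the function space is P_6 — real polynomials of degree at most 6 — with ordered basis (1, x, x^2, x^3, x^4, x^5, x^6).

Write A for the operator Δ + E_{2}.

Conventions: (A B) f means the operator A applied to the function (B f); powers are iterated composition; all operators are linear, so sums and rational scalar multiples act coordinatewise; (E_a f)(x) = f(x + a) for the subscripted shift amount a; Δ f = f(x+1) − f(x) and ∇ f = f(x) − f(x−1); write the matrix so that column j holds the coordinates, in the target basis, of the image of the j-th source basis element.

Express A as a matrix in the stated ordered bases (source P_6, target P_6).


image of 1: 1
image of x: x + 3
image of x^2: x^2 + 6x + 5
image of x^3: x^3 + 9x^2 + 15x + 9
image of x^4: x^4 + 12x^3 + 30x^2 + 36x + 17
image of x^5: x^5 + 15x^4 + 50x^3 + 90x^2 + 85x + 33
image of x^6: x^6 + 18x^5 + 75x^4 + 180x^3 + 255x^2 + 198x + 65
each image's coordinates form column j of the matrix

the matrix is [[1, 3, 5, 9, 17, 33, 65]; [0, 1, 6, 15, 36, 85, 198]; [0, 0, 1, 9, 30, 90, 255]; [0, 0, 0, 1, 12, 50, 180]; [0, 0, 0, 0, 1, 15, 75]; [0, 0, 0, 0, 0, 1, 18]; [0, 0, 0, 0, 0, 0, 1]] (rows listed top to bottom)


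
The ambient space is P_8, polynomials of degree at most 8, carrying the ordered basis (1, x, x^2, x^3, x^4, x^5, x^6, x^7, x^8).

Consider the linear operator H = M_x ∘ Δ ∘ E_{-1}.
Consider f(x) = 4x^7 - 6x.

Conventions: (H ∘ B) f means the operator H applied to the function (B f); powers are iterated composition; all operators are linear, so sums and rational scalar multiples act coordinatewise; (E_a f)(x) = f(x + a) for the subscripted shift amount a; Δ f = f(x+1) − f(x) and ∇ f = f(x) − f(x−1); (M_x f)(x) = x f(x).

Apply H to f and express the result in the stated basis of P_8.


g(x) = 28x^7 - 84x^6 + 140x^5 - 140x^4 + 84x^3 - 28x^2 - 2x

E_{-1} f = 4x^7 - 28x^6 + 84x^5 - 140x^4 + 140x^3 - 84x^2 + 22x + 2
Δ E_{-1} f = 28x^6 - 84x^5 + 140x^4 - 140x^3 + 84x^2 - 28x - 2
M_x (Δ ∘ E_{-1}) f = 28x^7 - 84x^6 + 140x^5 - 140x^4 + 84x^3 - 28x^2 - 2x


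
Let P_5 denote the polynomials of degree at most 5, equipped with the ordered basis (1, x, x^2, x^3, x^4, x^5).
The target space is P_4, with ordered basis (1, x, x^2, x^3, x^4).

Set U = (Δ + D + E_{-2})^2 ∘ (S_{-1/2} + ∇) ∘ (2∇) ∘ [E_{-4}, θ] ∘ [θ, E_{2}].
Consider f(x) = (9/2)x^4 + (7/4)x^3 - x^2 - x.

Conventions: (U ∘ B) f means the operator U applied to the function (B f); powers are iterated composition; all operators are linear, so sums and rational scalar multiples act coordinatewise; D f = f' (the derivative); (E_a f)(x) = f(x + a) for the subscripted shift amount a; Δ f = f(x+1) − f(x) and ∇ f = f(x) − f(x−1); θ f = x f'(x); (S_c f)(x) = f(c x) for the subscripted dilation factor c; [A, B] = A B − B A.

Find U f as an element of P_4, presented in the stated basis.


g(x) = -864x - 2424

E_{2} f = (9/2)x^4 + (151/4)x^3 + (235/2)x^2 + 160x + 80
θ E_{2} f = 18x^4 + (453/4)x^3 + 235x^2 + 160x
θ f = 18x^4 + (21/4)x^3 - 2x^2 - x
E_{2} θ f = 18x^4 + (597/4)x^3 + (923/2)x^2 + 630x + 320
[θ, E_{2}] f = -36x^3 - (453/2)x^2 - 470x - 320
θ [θ, E_{2}] f = -108x^3 - 453x^2 - 470x
E_{-4} θ [θ, E_{2}] f = -108x^3 + 843x^2 - 2030x + 1544
E_{-4} [θ, E_{2}] f = -36x^3 + (411/2)x^2 - 386x + 240
θ E_{-4} [θ, E_{2}] f = -108x^3 + 411x^2 - 386x
[E_{-4}, θ] [θ, E_{2}] f = 432x^2 - 1644x + 1544
∇ [E_{-4}, θ] [θ, E_{2}] f = 864x - 2076
(2∇) [E_{-4}, θ] [θ, E_{2}] f = 1728x - 4152
S_{-1/2} ((2∇) ∘ [E_{-4}, θ] ∘ [θ, E_{2}]) f = -864x - 4152
∇ ((2∇) ∘ [E_{-4}, θ] ∘ [θ, E_{2}]) f = 1728
(S_{-1/2} + ∇) ((2∇) ∘ [E_{-4}, θ] ∘ [θ, E_{2}]) f = -864x - 2424
Δ (S_{-1/2} + ∇) ((2∇) ∘ [E_{-4}, θ] ∘ [θ, E_{2}]) f = -864
D (S_{-1/2} + ∇) ((2∇) ∘ [E_{-4}, θ] ∘ [θ, E_{2}]) f = -864
E_{-2} (S_{-1/2} + ∇) ((2∇) ∘ [E_{-4}, θ] ∘ [θ, E_{2}]) f = -864x - 696
(Δ + D + E_{-2}) (S_{-1/2} + ∇) ((2∇) ∘ [E_{-4}, θ] ∘ [θ, E_{2}]) f = -864x - 2424
Δ (Δ + D + E_{-2}) (S_{-1/2} + ∇) ((2∇) ∘ [E_{-4}, θ] ∘ [θ, E_{2}]) f = -864
D (Δ + D + E_{-2}) (S_{-1/2} + ∇) ((2∇) ∘ [E_{-4}, θ] ∘ [θ, E_{2}]) f = -864
E_{-2} (Δ + D + E_{-2}) (S_{-1/2} + ∇) ((2∇) ∘ [E_{-4}, θ] ∘ [θ, E_{2}]) f = -864x - 696
(Δ + D + E_{-2}) (Δ + D + E_{-2}) (S_{-1/2} + ∇) ((2∇) ∘ [E_{-4}, θ] ∘ [θ, E_{2}]) f = -864x - 2424


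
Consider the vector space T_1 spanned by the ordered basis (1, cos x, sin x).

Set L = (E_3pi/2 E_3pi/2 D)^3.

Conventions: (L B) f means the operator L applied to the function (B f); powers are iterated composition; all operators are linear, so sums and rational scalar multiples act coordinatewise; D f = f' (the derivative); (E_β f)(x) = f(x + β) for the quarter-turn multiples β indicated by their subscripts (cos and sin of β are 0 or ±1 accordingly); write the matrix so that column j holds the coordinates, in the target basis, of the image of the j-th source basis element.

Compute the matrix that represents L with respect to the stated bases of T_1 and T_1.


image of 1: 0
image of cos x: -sin x
image of sin x: cos x
each image's coordinates form column j of the matrix

the matrix is [[0, 0, 0]; [0, 0, 1]; [0, -1, 0]] (rows listed top to bottom)


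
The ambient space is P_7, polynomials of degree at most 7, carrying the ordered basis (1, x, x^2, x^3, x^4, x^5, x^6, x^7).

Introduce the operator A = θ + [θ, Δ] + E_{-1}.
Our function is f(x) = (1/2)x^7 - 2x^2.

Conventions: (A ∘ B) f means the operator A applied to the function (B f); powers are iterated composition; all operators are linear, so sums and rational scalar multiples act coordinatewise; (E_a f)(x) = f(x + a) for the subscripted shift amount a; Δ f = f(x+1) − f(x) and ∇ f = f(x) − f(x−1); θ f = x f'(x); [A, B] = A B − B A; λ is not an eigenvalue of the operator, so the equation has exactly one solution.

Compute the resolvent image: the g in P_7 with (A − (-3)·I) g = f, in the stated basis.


the result is g(x) = (1/22)x^7 + (7/110)x^6 + (21/110)x^5 + (203/176)x^4 + 3x^3 + (3445/528)x^2 + (39797/3300)x + 79087/6600

write g with unknown coordinates in the stated basis and equate coefficients in (A − (-3)·I) g = f
solving from the highest basis element down gives g = (1/22)x^7 + (7/110)x^6 + (21/110)x^5 + (203/176)x^4 + 3x^3 + (3445/528)x^2 + (39797/3300)x + 79087/6600
check: A g = (4/11)x^7 - (21/110)x^6 - (63/110)x^5 - (609/176)x^4 - 9x^3 - (3797/176)x^2 - (39797/1100)x - 79087/2200
so A g − (-3)·g = (1/2)x^7 - 2x^2 = f ✓


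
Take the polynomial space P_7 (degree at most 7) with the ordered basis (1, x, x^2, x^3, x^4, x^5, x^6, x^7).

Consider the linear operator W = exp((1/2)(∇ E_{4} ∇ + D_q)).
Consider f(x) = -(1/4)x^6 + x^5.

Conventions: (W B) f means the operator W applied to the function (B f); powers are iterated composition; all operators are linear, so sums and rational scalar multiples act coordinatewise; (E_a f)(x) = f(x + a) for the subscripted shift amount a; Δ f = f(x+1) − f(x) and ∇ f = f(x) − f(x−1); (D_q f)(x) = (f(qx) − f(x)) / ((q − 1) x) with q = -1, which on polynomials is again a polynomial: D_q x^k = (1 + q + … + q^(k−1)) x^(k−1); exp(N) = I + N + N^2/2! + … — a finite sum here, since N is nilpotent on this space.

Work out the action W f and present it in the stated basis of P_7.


order-1 term: -(13/4)x^4 - 35x^3 - (465/4)x^2 - (305/2)x - 211/4
order-2 term: -(37/2)x^2 - 111x - 2745/8
order-3 term: -74/3
the series for exp((1/2)(∇ E_{4} ∇ + D_q)) f terminates at order 3
exp((1/2)(∇ E_{4} ∇ + D_q)) f = -(1/4)x^6 + x^5 - (13/4)x^4 - 35x^3 - (539/4)x^2 - (527/2)x - 10093/24

g(x) = -(1/4)x^6 + x^5 - (13/4)x^4 - 35x^3 - (539/4)x^2 - (527/2)x - 10093/24


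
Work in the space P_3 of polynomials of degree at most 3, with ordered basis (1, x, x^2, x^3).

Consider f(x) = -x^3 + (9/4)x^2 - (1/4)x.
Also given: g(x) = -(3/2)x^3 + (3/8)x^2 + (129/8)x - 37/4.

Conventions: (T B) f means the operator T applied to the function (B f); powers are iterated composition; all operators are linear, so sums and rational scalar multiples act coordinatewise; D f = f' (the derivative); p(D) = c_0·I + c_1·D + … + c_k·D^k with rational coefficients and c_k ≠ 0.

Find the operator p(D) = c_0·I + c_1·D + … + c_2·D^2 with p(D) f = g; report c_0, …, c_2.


D^0 f = -x^3 + (9/4)x^2 - (1/4)x
D^1 f = -3x^2 + (9/2)x - 1/4
D^2 f = -6x + 9/2
matching coefficients of g against c_0 f + c_1 Df + … from the top degree down determines the c_i
solution: c_0 = 3/2, c_1 = 1, c_2 = -2

c_0 = 3/2, c_1 = 1, c_2 = -2


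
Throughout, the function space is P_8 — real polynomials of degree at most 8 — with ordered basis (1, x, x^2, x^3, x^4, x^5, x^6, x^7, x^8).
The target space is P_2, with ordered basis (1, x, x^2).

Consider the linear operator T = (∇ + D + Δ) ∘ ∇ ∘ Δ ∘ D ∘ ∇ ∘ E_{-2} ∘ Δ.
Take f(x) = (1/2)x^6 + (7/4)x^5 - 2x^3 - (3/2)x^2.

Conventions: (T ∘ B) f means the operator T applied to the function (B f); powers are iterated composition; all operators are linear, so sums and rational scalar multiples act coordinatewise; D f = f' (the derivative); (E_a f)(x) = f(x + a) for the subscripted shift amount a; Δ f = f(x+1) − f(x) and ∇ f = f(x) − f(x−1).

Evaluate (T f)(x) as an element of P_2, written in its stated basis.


the result is g(x) = 1080

Δ f = 3x^5 + (65/4)x^4 + (55/2)x^3 + 19x^2 + (11/4)x - 5/4
E_{-2} Δ f = 3x^5 - (55/4)x^4 + (35/2)x^3 + 4x^2 - (93/4)x + 53/4
∇ E_{-2} Δ f = 15x^4 - 85x^3 + 165x^2 - (229/2)x + 7
D ∇ E_{-2} Δ f = 60x^3 - 255x^2 + 330x - 229/2
Δ D ∇ E_{-2} Δ f = 180x^2 - 330x + 135
∇ Δ D ∇ E_{-2} Δ f = 360x - 510
∇ (∇ ∘ Δ ∘ D) ∇ E_{-2} Δ f = 360
D (∇ ∘ Δ ∘ D) ∇ E_{-2} Δ f = 360
Δ (∇ ∘ Δ ∘ D) ∇ E_{-2} Δ f = 360
(∇ + D + Δ) (∇ ∘ Δ ∘ D) ∇ E_{-2} Δ f = 1080


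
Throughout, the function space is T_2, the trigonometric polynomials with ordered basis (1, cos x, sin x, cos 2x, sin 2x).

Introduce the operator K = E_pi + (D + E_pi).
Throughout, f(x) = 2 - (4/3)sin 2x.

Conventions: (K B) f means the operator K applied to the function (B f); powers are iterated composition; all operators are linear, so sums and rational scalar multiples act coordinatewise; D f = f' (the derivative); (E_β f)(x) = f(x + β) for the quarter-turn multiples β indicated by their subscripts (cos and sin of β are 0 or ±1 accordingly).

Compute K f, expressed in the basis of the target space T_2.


the image equals g(x) = 4 - (8/3)cos 2x - (8/3)sin 2x

E_pi f = 2 - (4/3)sin 2x
D f = -(8/3)cos 2x
E_pi f = 2 - (4/3)sin 2x
(D + E_pi) f = 2 - (8/3)cos 2x - (4/3)sin 2x
(E_pi + (D + E_pi)) f = 4 - (8/3)cos 2x - (8/3)sin 2x


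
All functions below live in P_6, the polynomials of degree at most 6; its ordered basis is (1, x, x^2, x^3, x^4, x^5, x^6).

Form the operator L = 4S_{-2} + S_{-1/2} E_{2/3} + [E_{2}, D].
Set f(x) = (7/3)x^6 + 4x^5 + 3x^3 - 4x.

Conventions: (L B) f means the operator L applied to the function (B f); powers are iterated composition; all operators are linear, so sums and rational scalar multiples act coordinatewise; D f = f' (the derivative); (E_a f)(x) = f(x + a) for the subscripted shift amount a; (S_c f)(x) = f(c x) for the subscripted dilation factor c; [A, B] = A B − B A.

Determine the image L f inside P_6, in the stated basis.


S_{-2} f = (448/3)x^6 - 128x^5 - 24x^3 + 8x
(4S_{-2}) f = (1792/3)x^6 - 512x^5 - 96x^3 + 32x
E_{2/3} f = (7/3)x^6 + (40/3)x^5 + (260/9)x^4 + (2803/81)x^3 + (2006/81)x^2 + (1408/243)x - 2288/2187
S_{-1/2} E_{2/3} f = (7/192)x^6 - (5/12)x^5 + (65/36)x^4 - (2803/648)x^3 + (1003/162)x^2 - (704/243)x - 2288/2187
D f = 14x^5 + 20x^4 + 9x^2 - 4
E_{2} D f = 14x^5 + 160x^4 + 720x^3 + 1609x^2 + 1796x + 800
E_{2} f = (7/3)x^6 + 32x^5 + 180x^4 + (1609/3)x^3 + 898x^2 + 800x + 880/3
D E_{2} f = 14x^5 + 160x^4 + 720x^3 + 1609x^2 + 1796x + 800
[E_{2}, D] f = 0
(4S_{-2} + S_{-1/2} E_{2/3} + [E_{2}, D]) f = (114695/192)x^6 - (6149/12)x^5 + (65/36)x^4 - (65011/648)x^3 + (1003/162)x^2 + (7072/243)x - 2288/2187

g(x) = (114695/192)x^6 - (6149/12)x^5 + (65/36)x^4 - (65011/648)x^3 + (1003/162)x^2 + (7072/243)x - 2288/2187


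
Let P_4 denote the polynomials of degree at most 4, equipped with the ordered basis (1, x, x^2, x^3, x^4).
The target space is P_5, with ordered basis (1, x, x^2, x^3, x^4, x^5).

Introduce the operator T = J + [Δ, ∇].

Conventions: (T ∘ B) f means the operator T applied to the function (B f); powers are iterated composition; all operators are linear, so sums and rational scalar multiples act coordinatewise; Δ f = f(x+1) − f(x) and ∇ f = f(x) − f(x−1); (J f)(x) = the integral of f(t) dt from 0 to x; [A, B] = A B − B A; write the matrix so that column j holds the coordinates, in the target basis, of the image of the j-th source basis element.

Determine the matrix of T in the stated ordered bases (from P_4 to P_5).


the matrix is [[0, 0, 0, 0, 0]; [1, 0, 0, 0, 0]; [0, 1/2, 0, 0, 0]; [0, 0, 1/3, 0, 0]; [0, 0, 0, 1/4, 0]; [0, 0, 0, 0, 1/5]] (rows listed top to bottom)

image of 1: x
image of x: (1/2)x^2
image of x^2: (1/3)x^3
image of x^3: (1/4)x^4
image of x^4: (1/5)x^5
each image's coordinates form column j of the matrix


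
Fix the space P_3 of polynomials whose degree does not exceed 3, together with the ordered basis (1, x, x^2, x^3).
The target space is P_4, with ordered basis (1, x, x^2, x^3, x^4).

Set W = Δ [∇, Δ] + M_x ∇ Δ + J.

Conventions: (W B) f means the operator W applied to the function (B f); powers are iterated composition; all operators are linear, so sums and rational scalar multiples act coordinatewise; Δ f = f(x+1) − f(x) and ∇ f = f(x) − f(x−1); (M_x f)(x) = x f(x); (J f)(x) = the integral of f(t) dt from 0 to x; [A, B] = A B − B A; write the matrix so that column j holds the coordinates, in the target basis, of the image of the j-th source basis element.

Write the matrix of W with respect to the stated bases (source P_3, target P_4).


the matrix is [[0, 0, 0, 0]; [1, 0, 2, 0]; [0, 1/2, 0, 6]; [0, 0, 1/3, 0]; [0, 0, 0, 1/4]] (rows listed top to bottom)

image of 1: x
image of x: (1/2)x^2
image of x^2: (1/3)x^3 + 2x
image of x^3: (1/4)x^4 + 6x^2
each image's coordinates form column j of the matrix


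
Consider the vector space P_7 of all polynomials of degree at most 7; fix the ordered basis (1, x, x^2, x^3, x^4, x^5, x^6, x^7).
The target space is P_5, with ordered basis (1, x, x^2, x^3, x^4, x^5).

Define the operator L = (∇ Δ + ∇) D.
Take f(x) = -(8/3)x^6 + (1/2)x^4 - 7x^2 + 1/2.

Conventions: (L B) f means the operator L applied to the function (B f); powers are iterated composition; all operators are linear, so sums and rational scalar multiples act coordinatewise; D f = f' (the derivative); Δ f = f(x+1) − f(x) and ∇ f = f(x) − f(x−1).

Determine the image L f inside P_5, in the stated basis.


D f = -16x^5 + 2x^3 - 14x
Δ D f = -80x^4 - 160x^3 - 154x^2 - 74x - 28
∇ Δ D f = -320x^3 - 148x
∇ D f = -80x^4 + 160x^3 - 154x^2 + 74x - 28
(∇ Δ + ∇) D f = -80x^4 - 160x^3 - 154x^2 - 74x - 28

the image equals g(x) = -80x^4 - 160x^3 - 154x^2 - 74x - 28


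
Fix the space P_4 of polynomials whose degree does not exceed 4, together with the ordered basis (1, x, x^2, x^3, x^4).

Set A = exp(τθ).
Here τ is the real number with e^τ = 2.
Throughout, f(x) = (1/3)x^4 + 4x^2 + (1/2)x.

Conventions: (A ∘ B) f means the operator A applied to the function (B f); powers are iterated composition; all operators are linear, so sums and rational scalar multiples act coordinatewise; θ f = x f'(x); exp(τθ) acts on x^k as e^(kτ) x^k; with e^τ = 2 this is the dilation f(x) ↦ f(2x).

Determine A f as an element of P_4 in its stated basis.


g(x) = (16/3)x^4 + 16x^2 + x

exp(τθ) x^k = e^(kτ) x^k; with e^τ = 2 this sends x^k to 2^k x^k
x ↦ 2 x
x^2 ↦ 4 x^2
x^4 ↦ 16 x^4
applying this coordinatewise to f: exp(τθ) f = (16/3)x^4 + 16x^2 + x


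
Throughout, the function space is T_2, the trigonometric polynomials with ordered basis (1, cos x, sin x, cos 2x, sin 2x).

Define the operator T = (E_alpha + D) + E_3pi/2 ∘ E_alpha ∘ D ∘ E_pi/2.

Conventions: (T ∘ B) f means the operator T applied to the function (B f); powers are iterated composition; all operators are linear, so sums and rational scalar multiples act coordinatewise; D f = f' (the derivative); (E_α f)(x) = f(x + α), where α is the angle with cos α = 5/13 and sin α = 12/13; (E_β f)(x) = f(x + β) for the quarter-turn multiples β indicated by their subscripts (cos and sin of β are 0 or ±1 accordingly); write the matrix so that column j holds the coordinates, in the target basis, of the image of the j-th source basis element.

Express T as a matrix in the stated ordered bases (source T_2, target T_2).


the matrix is [[1, 0, 0, 0, 0]; [0, -7/13, 30/13, 0, 0]; [0, -30/13, -7/13, 0, 0]; [0, 0, 0, -359/169, 220/169]; [0, 0, 0, -220/169, -359/169]] (rows listed top to bottom)

image of 1: 1
image of cos x: -(7/13)cos x - (30/13)sin x
image of sin x: (30/13)cos x - (7/13)sin x
image of cos 2x: -(359/169)cos 2x - (220/169)sin 2x
image of sin 2x: (220/169)cos 2x - (359/169)sin 2x
each image's coordinates form column j of the matrix


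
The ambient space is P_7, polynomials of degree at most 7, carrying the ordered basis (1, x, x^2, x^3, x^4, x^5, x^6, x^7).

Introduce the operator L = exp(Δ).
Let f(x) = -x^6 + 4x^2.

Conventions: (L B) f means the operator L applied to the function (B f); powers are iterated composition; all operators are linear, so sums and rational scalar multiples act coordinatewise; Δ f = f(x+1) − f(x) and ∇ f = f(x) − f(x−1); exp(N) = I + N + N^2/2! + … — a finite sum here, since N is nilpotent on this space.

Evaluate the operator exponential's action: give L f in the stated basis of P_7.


order-1 term: -6x^5 - 15x^4 - 20x^3 - 15x^2 + 2x + 3
order-2 term: -15x^4 - 60x^3 - 105x^2 - 90x - 27
order-3 term: -20x^3 - 90x^2 - 150x - 90
order-4 term: -15x^2 - 60x - 65
order-5 term: -6x - 15
order-6 term: -1
the series for exp(Δ) f terminates at order 6
exp(Δ) f = -x^6 - 6x^5 - 30x^4 - 100x^3 - 221x^2 - 304x - 195

the image equals g(x) = -x^6 - 6x^5 - 30x^4 - 100x^3 - 221x^2 - 304x - 195


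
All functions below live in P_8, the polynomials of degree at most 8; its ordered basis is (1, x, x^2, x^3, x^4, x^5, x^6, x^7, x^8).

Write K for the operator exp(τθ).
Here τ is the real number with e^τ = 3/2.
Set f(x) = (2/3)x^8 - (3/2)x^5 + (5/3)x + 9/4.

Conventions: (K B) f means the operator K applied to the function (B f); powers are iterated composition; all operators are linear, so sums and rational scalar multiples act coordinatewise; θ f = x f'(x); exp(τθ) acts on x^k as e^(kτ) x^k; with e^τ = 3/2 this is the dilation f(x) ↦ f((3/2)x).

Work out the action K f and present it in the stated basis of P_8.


g(x) = (2187/128)x^8 - (729/64)x^5 + (5/2)x + 9/4

exp(τθ) x^k = e^(kτ) x^k; with e^τ = 3/2 this sends x^k to (3/2)^k x^k
x ↦ 3/2 x
x^5 ↦ 243/32 x^5
x^8 ↦ 6561/256 x^8
applying this coordinatewise to f: exp(τθ) f = (2187/128)x^8 - (729/64)x^5 + (5/2)x + 9/4


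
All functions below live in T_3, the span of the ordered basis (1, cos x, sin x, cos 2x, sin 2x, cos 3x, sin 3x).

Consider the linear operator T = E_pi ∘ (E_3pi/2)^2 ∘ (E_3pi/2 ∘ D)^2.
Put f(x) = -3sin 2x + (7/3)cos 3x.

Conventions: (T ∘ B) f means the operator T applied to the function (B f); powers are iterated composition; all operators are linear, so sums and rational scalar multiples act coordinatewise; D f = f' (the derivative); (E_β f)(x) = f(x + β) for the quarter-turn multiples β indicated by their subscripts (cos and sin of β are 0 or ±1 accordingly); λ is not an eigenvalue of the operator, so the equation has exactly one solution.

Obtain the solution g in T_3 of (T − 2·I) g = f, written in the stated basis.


write g with unknown coordinates in the stated basis and equate coefficients in (T − 2·I) g = f
solving from the highest basis element down gives g = (1/2)sin 2x + (1/3)cos 3x
check: T g = -2sin 2x + 3cos 3x
so T g − 2·g = -3sin 2x + (7/3)cos 3x = f ✓

the result is g(x) = (1/2)sin 2x + (1/3)cos 3x


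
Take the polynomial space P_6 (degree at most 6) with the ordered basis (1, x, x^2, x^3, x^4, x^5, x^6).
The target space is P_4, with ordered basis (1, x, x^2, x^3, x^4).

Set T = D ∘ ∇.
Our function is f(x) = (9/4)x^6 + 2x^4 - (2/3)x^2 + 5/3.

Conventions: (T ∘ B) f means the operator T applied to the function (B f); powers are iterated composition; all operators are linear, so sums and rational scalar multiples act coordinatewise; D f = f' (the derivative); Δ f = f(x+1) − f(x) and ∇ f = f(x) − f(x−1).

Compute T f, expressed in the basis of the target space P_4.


the image equals g(x) = (135/2)x^4 - 135x^3 + 159x^2 - (183/2)x + 121/6

∇ f = (27/2)x^5 - (135/4)x^4 + 53x^3 - (183/4)x^2 + (121/6)x - 43/12
D ∇ f = (135/2)x^4 - 135x^3 + 159x^2 - (183/2)x + 121/6


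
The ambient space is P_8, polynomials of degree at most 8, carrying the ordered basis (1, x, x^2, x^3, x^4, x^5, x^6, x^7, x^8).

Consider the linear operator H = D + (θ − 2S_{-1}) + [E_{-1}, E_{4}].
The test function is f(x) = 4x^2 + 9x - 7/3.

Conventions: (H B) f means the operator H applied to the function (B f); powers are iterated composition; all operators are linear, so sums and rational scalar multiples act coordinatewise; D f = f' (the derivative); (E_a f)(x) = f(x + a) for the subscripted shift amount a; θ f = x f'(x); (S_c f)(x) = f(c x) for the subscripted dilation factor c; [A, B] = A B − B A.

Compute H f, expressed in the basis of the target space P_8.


D f = 8x + 9
θ f = 8x^2 + 9x
S_{-1} f = 4x^2 - 9x - 7/3
(-2S_{-1}) f = -8x^2 + 18x + 14/3
(θ − 2S_{-1}) f = 27x + 14/3
E_{4} f = 4x^2 + 41x + 293/3
E_{-1} E_{4} f = 4x^2 + 33x + 182/3
E_{-1} f = 4x^2 + x - 22/3
E_{4} E_{-1} f = 4x^2 + 33x + 182/3
[E_{-1}, E_{4}] f = 0
(D + (θ − 2S_{-1}) + [E_{-1}, E_{4}]) f = 35x + 41/3

the result is g(x) = 35x + 41/3


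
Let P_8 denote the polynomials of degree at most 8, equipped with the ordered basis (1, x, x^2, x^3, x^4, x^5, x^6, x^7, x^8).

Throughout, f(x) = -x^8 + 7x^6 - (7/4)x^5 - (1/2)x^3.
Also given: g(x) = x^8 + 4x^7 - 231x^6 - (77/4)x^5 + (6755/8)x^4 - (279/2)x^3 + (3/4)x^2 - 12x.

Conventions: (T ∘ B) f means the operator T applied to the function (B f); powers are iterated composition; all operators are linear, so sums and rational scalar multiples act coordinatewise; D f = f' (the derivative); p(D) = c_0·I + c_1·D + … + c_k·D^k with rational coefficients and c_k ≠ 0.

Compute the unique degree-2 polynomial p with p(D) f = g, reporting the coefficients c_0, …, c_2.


D^0 f = -x^8 + 7x^6 - (7/4)x^5 - (1/2)x^3
D^1 f = -8x^7 + 42x^5 - (35/4)x^4 - (3/2)x^2
D^2 f = -56x^6 + 210x^4 - 35x^3 - 3x
matching coefficients of g against c_0 f + c_1 Df + … from the top degree down determines the c_i
solution: c_0 = -1, c_1 = -1/2, c_2 = 4

c_0 = -1, c_1 = -1/2, c_2 = 4


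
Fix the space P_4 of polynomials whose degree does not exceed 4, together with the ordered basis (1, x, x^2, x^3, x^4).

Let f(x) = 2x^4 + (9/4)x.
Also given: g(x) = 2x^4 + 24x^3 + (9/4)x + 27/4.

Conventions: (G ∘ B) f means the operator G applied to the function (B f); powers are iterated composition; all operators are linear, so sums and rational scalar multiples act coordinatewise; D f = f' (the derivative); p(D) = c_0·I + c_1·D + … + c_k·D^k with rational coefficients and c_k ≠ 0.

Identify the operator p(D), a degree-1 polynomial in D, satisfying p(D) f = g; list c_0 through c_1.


D^0 f = 2x^4 + (9/4)x
D^1 f = 8x^3 + 9/4
matching coefficients of g against c_0 f + c_1 Df + … from the top degree down determines the c_i
solution: c_0 = 1, c_1 = 3

c_0 = 1, c_1 = 3
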